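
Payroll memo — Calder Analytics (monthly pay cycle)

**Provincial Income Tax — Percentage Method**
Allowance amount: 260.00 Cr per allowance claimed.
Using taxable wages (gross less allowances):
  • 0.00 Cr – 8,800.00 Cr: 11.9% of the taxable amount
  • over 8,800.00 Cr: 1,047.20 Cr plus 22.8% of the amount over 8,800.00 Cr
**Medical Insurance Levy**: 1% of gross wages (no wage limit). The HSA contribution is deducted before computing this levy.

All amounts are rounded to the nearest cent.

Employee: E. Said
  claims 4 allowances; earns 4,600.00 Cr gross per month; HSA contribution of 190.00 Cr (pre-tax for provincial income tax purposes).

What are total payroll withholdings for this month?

Provincial Income Tax: taxable = 4,600.00 Cr − 190.00 Cr − 4×260.00 Cr = 3,370.00 Cr
  11.9% × 3,370.00 Cr = 401.03 Cr
Medical Insurance Levy: 1% × 4,410.00 Cr = 44.10 Cr
Total: 401.03 Cr + 44.10 Cr = 445.13 Cr

445.13 Cr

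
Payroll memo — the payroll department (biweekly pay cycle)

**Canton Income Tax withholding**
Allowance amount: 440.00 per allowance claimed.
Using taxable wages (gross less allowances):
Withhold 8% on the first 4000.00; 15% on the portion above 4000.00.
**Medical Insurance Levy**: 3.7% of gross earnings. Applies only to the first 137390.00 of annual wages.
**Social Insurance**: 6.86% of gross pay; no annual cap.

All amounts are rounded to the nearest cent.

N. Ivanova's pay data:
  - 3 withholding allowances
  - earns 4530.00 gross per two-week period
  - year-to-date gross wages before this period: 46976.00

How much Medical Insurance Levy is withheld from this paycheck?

Medical Insurance Levy: 3.7% × 4530.00 = 167.61

167.61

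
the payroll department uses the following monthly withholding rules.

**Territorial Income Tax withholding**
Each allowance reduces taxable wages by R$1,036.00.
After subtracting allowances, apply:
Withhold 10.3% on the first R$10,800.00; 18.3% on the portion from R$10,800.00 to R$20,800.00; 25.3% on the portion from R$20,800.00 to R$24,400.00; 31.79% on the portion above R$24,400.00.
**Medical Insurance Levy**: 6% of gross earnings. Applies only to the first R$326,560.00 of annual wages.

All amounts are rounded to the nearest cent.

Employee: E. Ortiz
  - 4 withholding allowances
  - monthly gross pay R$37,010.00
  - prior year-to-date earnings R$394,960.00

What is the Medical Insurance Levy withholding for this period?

R$0.00

Medical Insurance Levy: YTD R$394,960.00 ≥ cap R$326,560.00 → R$0.00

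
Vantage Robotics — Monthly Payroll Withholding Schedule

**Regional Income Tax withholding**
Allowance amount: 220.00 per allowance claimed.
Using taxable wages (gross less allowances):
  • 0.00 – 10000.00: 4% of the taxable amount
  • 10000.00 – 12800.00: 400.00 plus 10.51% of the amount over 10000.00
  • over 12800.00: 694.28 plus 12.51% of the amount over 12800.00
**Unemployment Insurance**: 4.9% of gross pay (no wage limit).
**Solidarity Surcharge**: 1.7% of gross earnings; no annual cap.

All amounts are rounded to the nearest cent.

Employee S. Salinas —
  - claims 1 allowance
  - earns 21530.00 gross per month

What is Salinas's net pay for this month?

18350.14

Regional Income Tax: taxable = 21530.00 − 1×220.00 = 21310.00
  694.28 + 12.51% × (21310.00 − 12800.00) = 694.28 + 12.51% × 8510.00 = 1758.88
Unemployment Insurance: 4.9% × 21530.00 = 1054.97
Solidarity Surcharge: 1.7% × 21530.00 = 366.01
Total withheld: 1758.88 + 1054.97 + 366.01 = 3179.86
Net pay: 21530.00 − 3179.86 = 18350.14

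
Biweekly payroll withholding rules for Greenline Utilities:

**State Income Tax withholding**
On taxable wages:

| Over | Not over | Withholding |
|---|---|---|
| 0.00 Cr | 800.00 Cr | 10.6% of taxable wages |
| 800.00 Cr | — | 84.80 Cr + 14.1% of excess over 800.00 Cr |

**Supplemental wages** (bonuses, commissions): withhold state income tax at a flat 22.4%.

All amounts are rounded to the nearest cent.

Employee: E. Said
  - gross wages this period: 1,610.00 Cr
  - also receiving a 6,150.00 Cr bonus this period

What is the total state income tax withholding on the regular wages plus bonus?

State Income Tax: taxable = 1,610.00 Cr
  84.80 Cr + 14.1% × (1,610.00 Cr − 800.00 Cr) = 84.80 Cr + 14.1% × 810.00 Cr = 199.01 Cr
Supplemental (22.4% flat on bonus): 22.4% × 6,150.00 Cr = 1,377.60 Cr
Total state income tax: 199.01 Cr + 1,377.60 Cr = 1,576.61 Cr

1,576.61 Cr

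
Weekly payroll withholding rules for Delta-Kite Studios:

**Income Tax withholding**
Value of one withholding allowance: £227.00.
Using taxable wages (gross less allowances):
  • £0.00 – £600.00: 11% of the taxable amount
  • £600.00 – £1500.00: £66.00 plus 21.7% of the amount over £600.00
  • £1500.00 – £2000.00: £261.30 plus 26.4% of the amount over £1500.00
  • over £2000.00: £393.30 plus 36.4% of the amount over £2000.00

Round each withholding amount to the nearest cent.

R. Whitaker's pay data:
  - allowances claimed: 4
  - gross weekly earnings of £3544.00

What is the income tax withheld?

£624.80

Income Tax: taxable = £3544.00 − 4×£227.00 = £2636.00
  £393.30 + 36.4% × (£2636.00 − £2000.00) = £393.30 + 36.4% × £636.00 = £624.80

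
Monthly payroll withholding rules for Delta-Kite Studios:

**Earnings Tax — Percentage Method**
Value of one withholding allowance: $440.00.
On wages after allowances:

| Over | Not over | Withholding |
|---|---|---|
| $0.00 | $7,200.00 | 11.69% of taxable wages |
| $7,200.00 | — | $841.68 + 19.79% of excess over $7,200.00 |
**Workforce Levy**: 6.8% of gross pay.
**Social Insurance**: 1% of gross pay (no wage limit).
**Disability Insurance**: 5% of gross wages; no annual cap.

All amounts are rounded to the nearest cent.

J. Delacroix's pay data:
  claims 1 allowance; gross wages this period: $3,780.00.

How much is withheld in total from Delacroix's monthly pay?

Earnings Tax: taxable = $3,780.00 − 1×$440.00 = $3,340.00
  11.69% × $3,340.00 = $390.45
Workforce Levy: 6.8% × $3,780.00 = $257.04
Social Insurance: 1% × $3,780.00 = $37.80
Disability Insurance: 5% × $3,780.00 = $189.00
Total: $390.45 + $257.04 + $37.80 + $189.00 = $874.29

$874.29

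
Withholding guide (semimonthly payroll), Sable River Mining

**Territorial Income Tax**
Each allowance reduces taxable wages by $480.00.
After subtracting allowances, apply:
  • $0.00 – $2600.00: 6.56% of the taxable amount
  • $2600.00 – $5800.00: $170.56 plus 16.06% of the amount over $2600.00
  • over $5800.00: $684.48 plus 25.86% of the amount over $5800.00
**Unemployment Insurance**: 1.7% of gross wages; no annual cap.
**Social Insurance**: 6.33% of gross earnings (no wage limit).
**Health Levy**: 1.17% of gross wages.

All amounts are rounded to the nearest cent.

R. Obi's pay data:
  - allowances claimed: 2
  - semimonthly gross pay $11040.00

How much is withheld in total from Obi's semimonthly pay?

Territorial Income Tax: taxable = $11040.00 − 2×$480.00 = $10080.00
  $684.48 + 25.86% × ($10080.00 − $5800.00) = $684.48 + 25.86% × $4280.00 = $1791.29
Unemployment Insurance: 1.7% × $11040.00 = $187.68
Social Insurance: 6.33% × $11040.00 = $698.83
Health Levy: 1.17% × $11040.00 = $129.17
Total: $1791.29 + $187.68 + $698.83 + $129.17 = $2806.97

$2806.97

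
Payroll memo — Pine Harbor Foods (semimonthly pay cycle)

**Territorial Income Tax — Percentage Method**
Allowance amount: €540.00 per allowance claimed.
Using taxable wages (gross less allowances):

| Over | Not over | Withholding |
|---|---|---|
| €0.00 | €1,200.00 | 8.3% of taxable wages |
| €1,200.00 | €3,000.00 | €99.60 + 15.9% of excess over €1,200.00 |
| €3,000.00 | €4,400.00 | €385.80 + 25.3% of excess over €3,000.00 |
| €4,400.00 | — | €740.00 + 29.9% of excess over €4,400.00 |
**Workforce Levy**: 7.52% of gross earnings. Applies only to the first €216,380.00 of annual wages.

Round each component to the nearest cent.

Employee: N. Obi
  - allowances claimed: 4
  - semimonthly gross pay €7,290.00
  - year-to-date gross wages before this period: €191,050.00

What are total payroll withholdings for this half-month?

€1,506.48

Territorial Income Tax: taxable = €7,290.00 − 4×€540.00 = €5,130.00
  €740.00 + 29.9% × (€5,130.00 − €4,400.00) = €740.00 + 29.9% × €730.00 = €958.27
Workforce Levy: 7.52% × €7,290.00 = €548.21
Total: €958.27 + €548.21 = €1,506.48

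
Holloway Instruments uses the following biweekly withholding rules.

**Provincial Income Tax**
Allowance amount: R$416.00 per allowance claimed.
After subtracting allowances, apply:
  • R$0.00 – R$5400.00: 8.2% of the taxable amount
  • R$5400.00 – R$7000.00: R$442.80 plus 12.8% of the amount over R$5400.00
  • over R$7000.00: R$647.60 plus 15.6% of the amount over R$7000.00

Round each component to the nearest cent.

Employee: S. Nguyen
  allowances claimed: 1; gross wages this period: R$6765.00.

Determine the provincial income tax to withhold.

Provincial Income Tax: taxable = R$6765.00 − 1×R$416.00 = R$6349.00
  R$442.80 + 12.8% × (R$6349.00 − R$5400.00) = R$442.80 + 12.8% × R$949.00 = R$564.27

R$564.27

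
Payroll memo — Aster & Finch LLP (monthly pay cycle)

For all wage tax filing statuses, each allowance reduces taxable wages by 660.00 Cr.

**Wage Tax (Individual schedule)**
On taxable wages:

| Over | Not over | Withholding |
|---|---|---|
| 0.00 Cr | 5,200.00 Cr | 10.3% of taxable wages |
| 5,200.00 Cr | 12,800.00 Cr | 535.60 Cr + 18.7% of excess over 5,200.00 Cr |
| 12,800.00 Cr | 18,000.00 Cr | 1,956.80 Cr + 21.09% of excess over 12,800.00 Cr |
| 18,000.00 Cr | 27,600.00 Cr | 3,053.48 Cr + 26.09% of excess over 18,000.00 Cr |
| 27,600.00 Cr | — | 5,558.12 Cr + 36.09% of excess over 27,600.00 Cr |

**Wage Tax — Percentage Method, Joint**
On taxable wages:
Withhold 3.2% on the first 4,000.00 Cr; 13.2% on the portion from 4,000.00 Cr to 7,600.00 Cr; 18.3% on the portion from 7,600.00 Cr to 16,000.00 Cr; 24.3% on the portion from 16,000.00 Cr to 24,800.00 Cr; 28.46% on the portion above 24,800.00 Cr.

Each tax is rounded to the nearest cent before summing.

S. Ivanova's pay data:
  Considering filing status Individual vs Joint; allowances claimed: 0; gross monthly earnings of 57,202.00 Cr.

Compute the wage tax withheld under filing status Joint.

Wage Tax (Joint): taxable = 57,202.00 Cr
  4,278.80 Cr + 28.46% × (57,202.00 Cr − 24,800.00 Cr) = 4,278.80 Cr + 28.46% × 32,402.00 Cr = 13,500.41 Cr

13,500.41 Cr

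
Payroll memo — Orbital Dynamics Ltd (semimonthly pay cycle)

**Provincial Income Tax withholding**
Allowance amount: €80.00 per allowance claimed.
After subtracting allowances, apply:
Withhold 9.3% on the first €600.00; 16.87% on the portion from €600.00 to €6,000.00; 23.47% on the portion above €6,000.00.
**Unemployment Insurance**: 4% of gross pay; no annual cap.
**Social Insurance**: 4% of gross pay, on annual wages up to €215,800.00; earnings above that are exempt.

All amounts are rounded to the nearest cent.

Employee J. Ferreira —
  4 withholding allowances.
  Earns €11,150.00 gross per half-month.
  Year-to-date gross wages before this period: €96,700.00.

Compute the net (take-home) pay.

Provincial Income Tax: taxable = €11,150.00 − 4×€80.00 = €10,830.00
  €966.78 + 23.47% × (€10,830.00 − €6,000.00) = €966.78 + 23.47% × €4,830.00 = €2,100.38
Unemployment Insurance: 4% × €11,150.00 = €446.00
Social Insurance: 4% × €11,150.00 = €446.00
Total withheld: €2,100.38 + €446.00 + €446.00 = €2,992.38
Net pay: €11,150.00 − €2,992.38 = €8,157.62

€8,157.62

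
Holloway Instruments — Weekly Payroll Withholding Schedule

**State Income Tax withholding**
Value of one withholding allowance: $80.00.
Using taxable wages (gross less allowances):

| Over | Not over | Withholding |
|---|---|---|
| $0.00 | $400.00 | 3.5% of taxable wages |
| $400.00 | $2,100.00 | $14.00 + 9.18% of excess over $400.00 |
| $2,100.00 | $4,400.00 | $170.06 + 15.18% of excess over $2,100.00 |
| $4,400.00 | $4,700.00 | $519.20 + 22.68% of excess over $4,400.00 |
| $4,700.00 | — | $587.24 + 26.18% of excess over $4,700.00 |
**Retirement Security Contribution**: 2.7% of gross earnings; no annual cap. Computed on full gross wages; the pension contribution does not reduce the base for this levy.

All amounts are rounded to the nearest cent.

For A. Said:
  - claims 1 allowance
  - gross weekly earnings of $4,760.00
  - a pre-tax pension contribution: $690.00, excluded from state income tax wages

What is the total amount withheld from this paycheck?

State Income Tax: taxable = $4,760.00 − $690.00 − 1×$80.00 = $3,990.00
  $170.06 + 15.18% × ($3,990.00 − $2,100.00) = $170.06 + 15.18% × $1,890.00 = $456.96
Retirement Security Contribution: 2.7% × $4,760.00 = $128.52
Total: $456.96 + $128.52 = $585.48

$585.48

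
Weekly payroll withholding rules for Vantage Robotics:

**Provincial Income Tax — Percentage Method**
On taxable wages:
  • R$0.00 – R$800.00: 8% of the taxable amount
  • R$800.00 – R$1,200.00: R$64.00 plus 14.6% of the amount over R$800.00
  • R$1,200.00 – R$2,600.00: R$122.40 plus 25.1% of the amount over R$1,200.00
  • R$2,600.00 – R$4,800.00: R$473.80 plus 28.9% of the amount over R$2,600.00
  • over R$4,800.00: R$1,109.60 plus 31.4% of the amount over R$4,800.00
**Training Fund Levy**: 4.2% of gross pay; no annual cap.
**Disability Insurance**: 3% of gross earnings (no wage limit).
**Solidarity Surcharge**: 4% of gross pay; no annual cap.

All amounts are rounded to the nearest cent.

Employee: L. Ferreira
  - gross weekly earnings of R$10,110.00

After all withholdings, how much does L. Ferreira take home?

R$6,200.74

Provincial Income Tax: taxable = R$10,110.00
  R$1,109.60 + 31.4% × (R$10,110.00 − R$4,800.00) = R$1,109.60 + 31.4% × R$5,310.00 = R$2,776.94
Training Fund Levy: 4.2% × R$10,110.00 = R$424.62
Disability Insurance: 3% × R$10,110.00 = R$303.30
Solidarity Surcharge: 4% × R$10,110.00 = R$404.40
Total withheld: R$2,776.94 + R$424.62 + R$303.30 + R$404.40 = R$3,909.26
Net pay: R$10,110.00 − R$3,909.26 = R$6,200.74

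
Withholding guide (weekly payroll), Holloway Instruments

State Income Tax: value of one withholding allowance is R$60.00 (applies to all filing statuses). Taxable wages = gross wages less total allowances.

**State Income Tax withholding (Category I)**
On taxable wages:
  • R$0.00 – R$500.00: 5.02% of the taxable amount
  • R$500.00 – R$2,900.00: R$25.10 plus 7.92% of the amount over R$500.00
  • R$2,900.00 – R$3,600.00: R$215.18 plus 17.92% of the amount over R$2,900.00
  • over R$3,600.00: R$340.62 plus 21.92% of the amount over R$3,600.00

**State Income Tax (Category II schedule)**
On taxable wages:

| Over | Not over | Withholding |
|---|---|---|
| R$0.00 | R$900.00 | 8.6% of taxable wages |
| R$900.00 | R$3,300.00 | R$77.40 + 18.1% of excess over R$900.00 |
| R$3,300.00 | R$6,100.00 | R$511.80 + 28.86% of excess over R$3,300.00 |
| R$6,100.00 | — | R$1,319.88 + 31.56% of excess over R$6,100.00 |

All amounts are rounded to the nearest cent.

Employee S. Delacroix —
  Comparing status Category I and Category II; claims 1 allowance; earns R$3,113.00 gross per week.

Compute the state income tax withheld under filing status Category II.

State Income Tax (Category II): taxable = R$3,113.00 − 1×R$60.00 = R$3,053.00
  R$77.40 + 18.1% × (R$3,053.00 − R$900.00) = R$77.40 + 18.1% × R$2,153.00 = R$467.09

R$467.09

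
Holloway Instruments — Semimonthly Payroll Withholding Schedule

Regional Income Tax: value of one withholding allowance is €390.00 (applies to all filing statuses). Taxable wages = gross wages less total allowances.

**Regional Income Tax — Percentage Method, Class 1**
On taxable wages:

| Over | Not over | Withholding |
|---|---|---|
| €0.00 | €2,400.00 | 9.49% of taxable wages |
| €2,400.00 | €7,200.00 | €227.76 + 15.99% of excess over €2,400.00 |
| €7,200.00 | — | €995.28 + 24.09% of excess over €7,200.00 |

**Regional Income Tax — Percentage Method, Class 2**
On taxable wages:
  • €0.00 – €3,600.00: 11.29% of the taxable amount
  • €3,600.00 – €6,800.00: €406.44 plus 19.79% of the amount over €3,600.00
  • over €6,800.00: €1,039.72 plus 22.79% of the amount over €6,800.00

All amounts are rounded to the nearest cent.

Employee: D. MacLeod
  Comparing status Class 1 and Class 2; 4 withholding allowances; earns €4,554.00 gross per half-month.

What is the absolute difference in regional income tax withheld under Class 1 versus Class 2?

Regional Income Tax (Class 1): taxable = €4,554.00 − 4×€390.00 = €2,994.00
  €227.76 + 15.99% × (€2,994.00 − €2,400.00) = €227.76 + 15.99% × €594.00 = €322.74
Regional Income Tax (Class 2): taxable = €4,554.00 − 4×€390.00 = €2,994.00
  11.29% × €2,994.00 = €338.02
Difference: |€322.74 − €338.02| = €15.28 (higher under Class 2)

€15.28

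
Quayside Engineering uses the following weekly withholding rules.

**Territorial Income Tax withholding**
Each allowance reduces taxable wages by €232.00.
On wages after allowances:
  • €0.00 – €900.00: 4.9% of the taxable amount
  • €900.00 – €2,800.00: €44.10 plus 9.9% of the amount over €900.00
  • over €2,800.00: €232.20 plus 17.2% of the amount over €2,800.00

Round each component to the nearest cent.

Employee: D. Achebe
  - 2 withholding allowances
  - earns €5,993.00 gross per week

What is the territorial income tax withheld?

Territorial Income Tax: taxable = €5,993.00 − 2×€232.00 = €5,529.00
  €232.20 + 17.2% × (€5,529.00 − €2,800.00) = €232.20 + 17.2% × €2,729.00 = €701.59

€701.59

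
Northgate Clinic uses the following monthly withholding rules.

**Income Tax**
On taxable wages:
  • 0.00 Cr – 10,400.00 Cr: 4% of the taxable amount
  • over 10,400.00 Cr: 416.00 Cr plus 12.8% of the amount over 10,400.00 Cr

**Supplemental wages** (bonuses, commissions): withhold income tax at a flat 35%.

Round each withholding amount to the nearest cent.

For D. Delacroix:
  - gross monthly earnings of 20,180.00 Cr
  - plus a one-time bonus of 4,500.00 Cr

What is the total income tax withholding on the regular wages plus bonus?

3,242.84 Cr

Income Tax: taxable = 20,180.00 Cr
  416.00 Cr + 12.8% × (20,180.00 Cr − 10,400.00 Cr) = 416.00 Cr + 12.8% × 9,780.00 Cr = 1,667.84 Cr
Supplemental (35% flat on bonus): 35% × 4,500.00 Cr = 1,575.00 Cr
Total income tax: 1,667.84 Cr + 1,575.00 Cr = 3,242.84 Cr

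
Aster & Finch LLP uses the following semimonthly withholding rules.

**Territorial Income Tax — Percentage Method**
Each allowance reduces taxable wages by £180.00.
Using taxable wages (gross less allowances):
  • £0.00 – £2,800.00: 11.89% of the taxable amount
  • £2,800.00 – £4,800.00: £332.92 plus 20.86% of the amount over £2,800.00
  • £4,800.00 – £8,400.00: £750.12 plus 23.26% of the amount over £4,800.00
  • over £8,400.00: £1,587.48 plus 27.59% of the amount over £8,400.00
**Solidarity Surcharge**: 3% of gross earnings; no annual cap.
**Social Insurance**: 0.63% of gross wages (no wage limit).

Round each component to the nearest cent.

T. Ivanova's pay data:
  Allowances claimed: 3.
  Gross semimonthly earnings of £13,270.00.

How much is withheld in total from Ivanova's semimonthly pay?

£3,263.83

Territorial Income Tax: taxable = £13,270.00 − 3×£180.00 = £12,730.00
  £1,587.48 + 27.59% × (£12,730.00 − £8,400.00) = £1,587.48 + 27.59% × £4,330.00 = £2,782.13
Solidarity Surcharge: 3% × £13,270.00 = £398.10
Social Insurance: 0.63% × £13,270.00 = £83.60
Total: £2,782.13 + £398.10 + £83.60 = £3,263.83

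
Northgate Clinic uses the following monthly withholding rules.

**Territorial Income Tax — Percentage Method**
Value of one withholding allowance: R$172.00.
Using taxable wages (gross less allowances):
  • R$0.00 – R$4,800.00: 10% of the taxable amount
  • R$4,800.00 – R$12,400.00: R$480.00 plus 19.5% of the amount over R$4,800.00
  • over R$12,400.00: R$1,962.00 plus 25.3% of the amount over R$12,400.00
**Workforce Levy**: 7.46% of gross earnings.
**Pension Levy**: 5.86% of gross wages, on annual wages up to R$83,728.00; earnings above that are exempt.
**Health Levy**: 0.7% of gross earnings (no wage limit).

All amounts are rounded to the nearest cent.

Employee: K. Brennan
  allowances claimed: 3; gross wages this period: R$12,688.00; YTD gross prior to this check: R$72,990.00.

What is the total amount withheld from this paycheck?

Territorial Income Tax: taxable = R$12,688.00 − 3×R$172.00 = R$12,172.00
  R$480.00 + 19.5% × (R$12,172.00 − R$4,800.00) = R$480.00 + 19.5% × R$7,372.00 = R$1,917.54
Workforce Levy: 7.46% × R$12,688.00 = R$946.52
Pension Levy: cap R$83,728.00 − YTD R$72,990.00 = R$10,738.00 subject; 5.86% × R$10,738.00 = R$629.25
Health Levy: 0.7% × R$12,688.00 = R$88.82
Total: R$1,917.54 + R$946.52 + R$629.25 + R$88.82 = R$3,582.13

R$3,582.13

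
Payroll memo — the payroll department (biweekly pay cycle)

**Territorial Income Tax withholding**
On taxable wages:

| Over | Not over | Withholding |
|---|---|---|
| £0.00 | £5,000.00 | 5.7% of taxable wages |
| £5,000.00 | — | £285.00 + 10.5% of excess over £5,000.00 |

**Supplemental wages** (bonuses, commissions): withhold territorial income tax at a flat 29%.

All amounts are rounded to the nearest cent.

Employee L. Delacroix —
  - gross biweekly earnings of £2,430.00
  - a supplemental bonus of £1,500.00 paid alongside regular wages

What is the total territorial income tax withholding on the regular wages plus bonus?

Territorial Income Tax: taxable = £2,430.00
  5.7% × £2,430.00 = £138.51
Supplemental (29% flat on bonus): 29% × £1,500.00 = £435.00
Total territorial income tax: £138.51 + £435.00 = £573.51

£573.51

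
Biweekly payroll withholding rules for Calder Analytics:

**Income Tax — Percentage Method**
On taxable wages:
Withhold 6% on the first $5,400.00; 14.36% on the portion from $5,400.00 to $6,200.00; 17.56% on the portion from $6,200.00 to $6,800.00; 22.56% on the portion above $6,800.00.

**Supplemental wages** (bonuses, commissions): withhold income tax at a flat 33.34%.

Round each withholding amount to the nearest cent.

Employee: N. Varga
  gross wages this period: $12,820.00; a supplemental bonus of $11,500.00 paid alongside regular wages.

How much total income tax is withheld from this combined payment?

Income Tax: taxable = $12,820.00
  $544.24 + 22.56% × ($12,820.00 − $6,800.00) = $544.24 + 22.56% × $6,020.00 = $1,902.35
Supplemental (33.34% flat on bonus): 33.34% × $11,500.00 = $3,834.10
Total income tax: $1,902.35 + $3,834.10 = $5,736.45

$5,736.45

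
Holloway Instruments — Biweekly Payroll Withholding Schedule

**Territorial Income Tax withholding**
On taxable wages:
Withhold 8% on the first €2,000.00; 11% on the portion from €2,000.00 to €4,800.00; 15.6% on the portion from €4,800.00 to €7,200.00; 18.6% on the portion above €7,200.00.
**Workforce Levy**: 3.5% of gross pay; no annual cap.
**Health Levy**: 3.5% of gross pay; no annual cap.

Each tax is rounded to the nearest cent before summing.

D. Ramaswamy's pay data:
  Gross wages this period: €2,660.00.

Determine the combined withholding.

€418.80

Territorial Income Tax: taxable = €2,660.00
  €160.00 + 11% × (€2,660.00 − €2,000.00) = €160.00 + 11% × €660.00 = €232.60
Workforce Levy: 3.5% × €2,660.00 = €93.10
Health Levy: 3.5% × €2,660.00 = €93.10
Total: €232.60 + €93.10 + €93.10 = €418.80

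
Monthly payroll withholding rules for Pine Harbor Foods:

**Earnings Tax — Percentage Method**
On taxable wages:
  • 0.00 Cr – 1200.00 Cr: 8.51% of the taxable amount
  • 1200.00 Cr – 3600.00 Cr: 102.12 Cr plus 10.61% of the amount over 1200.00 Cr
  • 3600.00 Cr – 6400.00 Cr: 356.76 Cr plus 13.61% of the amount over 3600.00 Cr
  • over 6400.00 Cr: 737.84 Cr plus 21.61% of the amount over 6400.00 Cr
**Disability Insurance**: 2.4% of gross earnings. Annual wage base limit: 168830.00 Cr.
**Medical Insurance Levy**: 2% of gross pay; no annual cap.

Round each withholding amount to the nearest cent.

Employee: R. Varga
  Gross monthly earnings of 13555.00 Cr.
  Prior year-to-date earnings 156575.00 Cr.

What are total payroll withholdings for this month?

2849.26 Cr

Earnings Tax: taxable = 13555.00 Cr
  737.84 Cr + 21.61% × (13555.00 Cr − 6400.00 Cr) = 737.84 Cr + 21.61% × 7155.00 Cr = 2284.04 Cr
Disability Insurance: cap 168830.00 Cr − YTD 156575.00 Cr = 12255.00 Cr subject; 2.4% × 12255.00 Cr = 294.12 Cr
Medical Insurance Levy: 2% × 13555.00 Cr = 271.10 Cr
Total: 2284.04 Cr + 294.12 Cr + 271.10 Cr = 2849.26 Cr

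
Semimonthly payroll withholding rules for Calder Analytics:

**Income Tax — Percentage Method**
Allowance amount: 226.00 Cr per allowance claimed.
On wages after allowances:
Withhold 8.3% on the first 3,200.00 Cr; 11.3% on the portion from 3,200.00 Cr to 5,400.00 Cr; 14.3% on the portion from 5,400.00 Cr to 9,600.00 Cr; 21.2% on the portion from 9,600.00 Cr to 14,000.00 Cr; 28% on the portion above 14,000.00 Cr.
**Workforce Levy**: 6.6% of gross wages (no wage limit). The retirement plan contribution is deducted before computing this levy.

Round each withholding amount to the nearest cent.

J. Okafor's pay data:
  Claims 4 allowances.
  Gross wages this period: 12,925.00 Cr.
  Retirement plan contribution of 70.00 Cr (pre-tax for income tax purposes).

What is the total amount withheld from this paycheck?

2,461.64 Cr

Income Tax: taxable = 12,925.00 Cr − 70.00 Cr − 4×226.00 Cr = 11,951.00 Cr
  1,114.80 Cr + 21.2% × (11,951.00 Cr − 9,600.00 Cr) = 1,114.80 Cr + 21.2% × 2,351.00 Cr = 1,613.21 Cr
Workforce Levy: 6.6% × 12,855.00 Cr = 848.43 Cr
Total: 1,613.21 Cr + 848.43 Cr = 2,461.64 Cr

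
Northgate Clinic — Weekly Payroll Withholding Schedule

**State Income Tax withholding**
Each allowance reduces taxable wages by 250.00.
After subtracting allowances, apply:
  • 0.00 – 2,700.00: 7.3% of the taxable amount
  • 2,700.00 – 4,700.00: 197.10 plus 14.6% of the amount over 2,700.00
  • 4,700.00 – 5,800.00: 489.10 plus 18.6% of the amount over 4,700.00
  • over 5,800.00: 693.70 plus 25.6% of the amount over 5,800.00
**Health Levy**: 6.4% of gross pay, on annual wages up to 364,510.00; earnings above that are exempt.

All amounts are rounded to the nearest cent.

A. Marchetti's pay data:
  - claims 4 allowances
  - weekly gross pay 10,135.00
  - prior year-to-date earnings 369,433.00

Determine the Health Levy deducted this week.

0.00

Health Levy: YTD 369,433.00 ≥ cap 364,510.00 → 0.00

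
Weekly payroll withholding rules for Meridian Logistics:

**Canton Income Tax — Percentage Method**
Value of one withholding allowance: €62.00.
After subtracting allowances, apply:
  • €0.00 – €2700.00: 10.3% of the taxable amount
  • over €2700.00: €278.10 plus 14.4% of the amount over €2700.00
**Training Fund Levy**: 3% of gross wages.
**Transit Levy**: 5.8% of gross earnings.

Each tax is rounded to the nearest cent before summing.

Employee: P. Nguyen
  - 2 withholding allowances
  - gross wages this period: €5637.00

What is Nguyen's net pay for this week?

€4457.77

Canton Income Tax: taxable = €5637.00 − 2×€62.00 = €5513.00
  €278.10 + 14.4% × (€5513.00 − €2700.00) = €278.10 + 14.4% × €2813.00 = €683.17
Training Fund Levy: 3% × €5637.00 = €169.11
Transit Levy: 5.8% × €5637.00 = €326.95
Total withheld: €683.17 + €169.11 + €326.95 = €1179.23
Net pay: €5637.00 − €1179.23 = €4457.77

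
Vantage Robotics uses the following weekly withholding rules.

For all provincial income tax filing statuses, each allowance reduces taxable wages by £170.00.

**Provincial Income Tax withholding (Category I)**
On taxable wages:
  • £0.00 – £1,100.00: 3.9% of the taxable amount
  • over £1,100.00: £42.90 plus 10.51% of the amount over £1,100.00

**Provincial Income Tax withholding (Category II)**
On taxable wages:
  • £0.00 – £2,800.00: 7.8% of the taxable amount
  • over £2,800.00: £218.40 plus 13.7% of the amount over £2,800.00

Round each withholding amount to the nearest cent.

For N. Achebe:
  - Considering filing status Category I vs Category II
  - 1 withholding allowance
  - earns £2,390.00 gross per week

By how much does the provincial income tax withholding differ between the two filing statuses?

£12.55

Provincial Income Tax (Category I): taxable = £2,390.00 − 1×£170.00 = £2,220.00
  £42.90 + 10.51% × (£2,220.00 − £1,100.00) = £42.90 + 10.51% × £1,120.00 = £160.61
Provincial Income Tax (Category II): taxable = £2,390.00 − 1×£170.00 = £2,220.00
  7.8% × £2,220.00 = £173.16
Difference: |£160.61 − £173.16| = £12.55 (higher under Category II)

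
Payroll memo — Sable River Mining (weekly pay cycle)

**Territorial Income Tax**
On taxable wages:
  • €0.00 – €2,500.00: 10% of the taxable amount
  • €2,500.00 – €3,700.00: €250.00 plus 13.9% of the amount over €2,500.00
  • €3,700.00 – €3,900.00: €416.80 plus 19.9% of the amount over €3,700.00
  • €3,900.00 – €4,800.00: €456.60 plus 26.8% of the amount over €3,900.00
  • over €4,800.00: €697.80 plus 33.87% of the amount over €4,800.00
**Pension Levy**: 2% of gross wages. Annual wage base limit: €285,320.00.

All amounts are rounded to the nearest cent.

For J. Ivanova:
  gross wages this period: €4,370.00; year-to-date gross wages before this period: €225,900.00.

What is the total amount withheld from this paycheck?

Territorial Income Tax: taxable = €4,370.00
  €456.60 + 26.8% × (€4,370.00 − €3,900.00) = €456.60 + 26.8% × €470.00 = €582.56
Pension Levy: 2% × €4,370.00 = €87.40
Total: €582.56 + €87.40 = €669.96

€669.96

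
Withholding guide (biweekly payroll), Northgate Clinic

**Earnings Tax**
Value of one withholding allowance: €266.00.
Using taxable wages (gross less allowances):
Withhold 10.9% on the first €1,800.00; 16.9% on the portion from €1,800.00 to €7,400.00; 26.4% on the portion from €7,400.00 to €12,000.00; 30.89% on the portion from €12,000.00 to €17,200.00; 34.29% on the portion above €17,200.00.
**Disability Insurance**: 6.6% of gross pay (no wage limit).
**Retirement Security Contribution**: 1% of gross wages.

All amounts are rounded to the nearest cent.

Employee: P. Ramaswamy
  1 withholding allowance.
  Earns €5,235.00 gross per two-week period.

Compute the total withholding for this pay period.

Earnings Tax: taxable = €5,235.00 − 1×€266.00 = €4,969.00
  €196.20 + 16.9% × (€4,969.00 − €1,800.00) = €196.20 + 16.9% × €3,169.00 = €731.76
Disability Insurance: 6.6% × €5,235.00 = €345.51
Retirement Security Contribution: 1% × €5,235.00 = €52.35
Total: €731.76 + €345.51 + €52.35 = €1,129.62

€1,129.62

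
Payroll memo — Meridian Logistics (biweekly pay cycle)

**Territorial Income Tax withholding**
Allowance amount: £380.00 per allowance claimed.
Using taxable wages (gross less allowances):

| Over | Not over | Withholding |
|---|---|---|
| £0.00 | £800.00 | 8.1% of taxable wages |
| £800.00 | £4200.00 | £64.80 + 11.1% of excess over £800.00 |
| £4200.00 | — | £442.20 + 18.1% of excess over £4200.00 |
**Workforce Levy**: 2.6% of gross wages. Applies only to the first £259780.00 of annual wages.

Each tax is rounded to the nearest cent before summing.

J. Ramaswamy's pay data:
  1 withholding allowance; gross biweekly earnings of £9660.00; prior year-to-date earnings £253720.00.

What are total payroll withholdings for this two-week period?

Territorial Income Tax: taxable = £9660.00 − 1×£380.00 = £9280.00
  £442.20 + 18.1% × (£9280.00 − £4200.00) = £442.20 + 18.1% × £5080.00 = £1361.68
Workforce Levy: cap £259780.00 − YTD £253720.00 = £6060.00 subject; 2.6% × £6060.00 = £157.56
Total: £1361.68 + £157.56 = £1519.24

£1519.24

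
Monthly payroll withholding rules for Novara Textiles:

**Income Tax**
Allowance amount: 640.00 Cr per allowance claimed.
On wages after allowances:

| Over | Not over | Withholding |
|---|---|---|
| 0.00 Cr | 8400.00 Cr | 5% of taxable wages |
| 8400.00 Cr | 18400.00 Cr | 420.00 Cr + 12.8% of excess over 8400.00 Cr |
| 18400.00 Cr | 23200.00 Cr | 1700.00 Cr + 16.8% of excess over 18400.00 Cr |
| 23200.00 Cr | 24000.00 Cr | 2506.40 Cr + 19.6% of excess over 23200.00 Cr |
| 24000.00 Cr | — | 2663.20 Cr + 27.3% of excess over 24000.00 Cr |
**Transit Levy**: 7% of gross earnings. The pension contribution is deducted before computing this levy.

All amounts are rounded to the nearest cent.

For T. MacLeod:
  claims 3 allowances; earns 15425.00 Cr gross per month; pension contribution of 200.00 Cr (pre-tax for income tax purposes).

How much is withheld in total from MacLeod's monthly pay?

Income Tax: taxable = 15425.00 Cr − 200.00 Cr − 3×640.00 Cr = 13305.00 Cr
  420.00 Cr + 12.8% × (13305.00 Cr − 8400.00 Cr) = 420.00 Cr + 12.8% × 4905.00 Cr = 1047.84 Cr
Transit Levy: 7% × 15225.00 Cr = 1065.75 Cr
Total: 1047.84 Cr + 1065.75 Cr = 2113.59 Cr

2113.59 Cr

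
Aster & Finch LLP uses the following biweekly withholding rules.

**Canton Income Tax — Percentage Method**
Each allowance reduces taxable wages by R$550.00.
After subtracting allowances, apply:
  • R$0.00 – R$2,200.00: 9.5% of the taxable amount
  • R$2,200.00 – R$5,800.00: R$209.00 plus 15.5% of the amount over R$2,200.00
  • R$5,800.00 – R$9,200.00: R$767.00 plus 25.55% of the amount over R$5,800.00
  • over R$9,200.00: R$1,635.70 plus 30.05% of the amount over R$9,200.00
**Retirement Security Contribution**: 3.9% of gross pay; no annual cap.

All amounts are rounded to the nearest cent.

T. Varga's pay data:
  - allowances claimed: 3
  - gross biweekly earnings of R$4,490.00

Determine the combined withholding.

R$483.31

Canton Income Tax: taxable = R$4,490.00 − 3×R$550.00 = R$2,840.00
  R$209.00 + 15.5% × (R$2,840.00 − R$2,200.00) = R$209.00 + 15.5% × R$640.00 = R$308.20
Retirement Security Contribution: 3.9% × R$4,490.00 = R$175.11
Total: R$308.20 + R$175.11 = R$483.31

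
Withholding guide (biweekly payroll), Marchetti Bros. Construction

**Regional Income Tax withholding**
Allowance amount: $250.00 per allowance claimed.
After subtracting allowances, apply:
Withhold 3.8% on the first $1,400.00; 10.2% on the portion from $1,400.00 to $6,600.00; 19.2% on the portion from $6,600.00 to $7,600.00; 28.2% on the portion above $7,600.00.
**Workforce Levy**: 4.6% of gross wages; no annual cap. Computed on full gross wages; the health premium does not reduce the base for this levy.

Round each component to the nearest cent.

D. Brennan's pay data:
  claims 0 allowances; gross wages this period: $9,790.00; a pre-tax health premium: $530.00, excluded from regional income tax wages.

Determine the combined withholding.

Regional Income Tax: taxable = $9,790.00 − $530.00 = $9,260.00
  $775.60 + 28.2% × ($9,260.00 − $7,600.00) = $775.60 + 28.2% × $1,660.00 = $1,243.72
Workforce Levy: 4.6% × $9,790.00 = $450.34
Total: $1,243.72 + $450.34 = $1,694.06

$1,694.06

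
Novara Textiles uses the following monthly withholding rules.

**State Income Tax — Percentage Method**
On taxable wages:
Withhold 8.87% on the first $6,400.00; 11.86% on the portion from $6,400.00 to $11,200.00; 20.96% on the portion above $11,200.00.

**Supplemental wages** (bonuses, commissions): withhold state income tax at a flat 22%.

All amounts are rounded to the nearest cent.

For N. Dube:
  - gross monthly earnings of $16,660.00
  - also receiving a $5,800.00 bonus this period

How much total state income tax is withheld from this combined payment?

State Income Tax: taxable = $16,660.00
  $1,136.96 + 20.96% × ($16,660.00 − $11,200.00) = $1,136.96 + 20.96% × $5,460.00 = $2,281.38
Supplemental (22% flat on bonus): 22% × $5,800.00 = $1,276.00
Total state income tax: $2,281.38 + $1,276.00 = $3,557.38

$3,557.38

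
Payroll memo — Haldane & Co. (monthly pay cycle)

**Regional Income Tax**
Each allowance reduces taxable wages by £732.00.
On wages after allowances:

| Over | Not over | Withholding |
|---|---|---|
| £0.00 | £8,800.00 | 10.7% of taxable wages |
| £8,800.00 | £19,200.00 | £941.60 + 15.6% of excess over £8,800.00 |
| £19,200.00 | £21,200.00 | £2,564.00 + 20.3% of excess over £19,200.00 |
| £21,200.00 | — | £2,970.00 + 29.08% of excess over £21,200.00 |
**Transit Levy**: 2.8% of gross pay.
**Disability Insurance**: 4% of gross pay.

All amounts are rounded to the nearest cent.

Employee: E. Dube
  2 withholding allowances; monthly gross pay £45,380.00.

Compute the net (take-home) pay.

£32,718.35

Regional Income Tax: taxable = £45,380.00 − 2×£732.00 = £43,916.00
  £2,970.00 + 29.08% × (£43,916.00 − £21,200.00) = £2,970.00 + 29.08% × £22,716.00 = £9,575.81
Transit Levy: 2.8% × £45,380.00 = £1,270.64
Disability Insurance: 4% × £45,380.00 = £1,815.20
Total withheld: £9,575.81 + £1,270.64 + £1,815.20 = £12,661.65
Net pay: £45,380.00 − £12,661.65 = £32,718.35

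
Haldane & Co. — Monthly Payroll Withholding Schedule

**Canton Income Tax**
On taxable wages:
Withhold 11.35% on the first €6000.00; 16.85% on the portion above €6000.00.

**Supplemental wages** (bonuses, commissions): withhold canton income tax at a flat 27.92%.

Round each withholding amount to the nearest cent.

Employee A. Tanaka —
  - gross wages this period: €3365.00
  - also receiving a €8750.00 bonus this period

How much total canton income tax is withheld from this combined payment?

Canton Income Tax: taxable = €3365.00
  11.35% × €3365.00 = €381.93
Supplemental (27.92% flat on bonus): 27.92% × €8750.00 = €2443.00
Total canton income tax: €381.93 + €2443.00 = €2824.93

€2824.93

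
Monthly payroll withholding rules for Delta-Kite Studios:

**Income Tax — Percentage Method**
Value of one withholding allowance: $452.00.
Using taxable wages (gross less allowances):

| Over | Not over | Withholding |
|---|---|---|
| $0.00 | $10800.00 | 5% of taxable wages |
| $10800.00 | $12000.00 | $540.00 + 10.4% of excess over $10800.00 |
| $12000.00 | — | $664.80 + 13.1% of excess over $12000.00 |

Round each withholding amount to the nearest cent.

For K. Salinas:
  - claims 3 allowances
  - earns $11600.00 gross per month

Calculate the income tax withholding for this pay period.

Income Tax: taxable = $11600.00 − 3×$452.00 = $10244.00
  5% × $10244.00 = $512.20

$512.20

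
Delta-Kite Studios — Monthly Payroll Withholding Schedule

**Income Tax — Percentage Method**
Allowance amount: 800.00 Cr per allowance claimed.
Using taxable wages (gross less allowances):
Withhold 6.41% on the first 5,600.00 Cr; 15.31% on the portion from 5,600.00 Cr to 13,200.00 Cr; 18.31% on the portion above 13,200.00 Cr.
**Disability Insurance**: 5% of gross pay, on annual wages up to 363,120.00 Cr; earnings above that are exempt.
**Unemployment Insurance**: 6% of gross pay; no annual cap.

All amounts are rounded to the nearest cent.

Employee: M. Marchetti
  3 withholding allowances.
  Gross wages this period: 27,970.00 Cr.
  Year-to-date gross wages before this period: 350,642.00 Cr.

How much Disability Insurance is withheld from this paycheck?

623.90 Cr

Disability Insurance: cap 363,120.00 Cr − YTD 350,642.00 Cr = 12,478.00 Cr subject; 5% × 12,478.00 Cr = 623.90 Cr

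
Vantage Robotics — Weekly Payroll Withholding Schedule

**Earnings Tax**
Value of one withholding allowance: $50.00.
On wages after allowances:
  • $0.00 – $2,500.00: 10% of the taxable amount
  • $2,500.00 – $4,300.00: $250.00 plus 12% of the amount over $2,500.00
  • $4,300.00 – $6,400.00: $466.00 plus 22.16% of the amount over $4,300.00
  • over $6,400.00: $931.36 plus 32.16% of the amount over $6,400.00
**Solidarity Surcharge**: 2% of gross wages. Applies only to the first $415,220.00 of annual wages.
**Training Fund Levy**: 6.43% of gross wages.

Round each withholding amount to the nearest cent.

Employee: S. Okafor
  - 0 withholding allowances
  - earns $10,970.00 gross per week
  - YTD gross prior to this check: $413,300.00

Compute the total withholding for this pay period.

Earnings Tax: taxable = $10,970.00
  $931.36 + 32.16% × ($10,970.00 − $6,400.00) = $931.36 + 32.16% × $4,570.00 = $2,401.07
Solidarity Surcharge: cap $415,220.00 − YTD $413,300.00 = $1,920.00 subject; 2% × $1,920.00 = $38.40
Training Fund Levy: 6.43% × $10,970.00 = $705.37
Total: $2,401.07 + $38.40 + $705.37 = $3,144.84

$3,144.84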